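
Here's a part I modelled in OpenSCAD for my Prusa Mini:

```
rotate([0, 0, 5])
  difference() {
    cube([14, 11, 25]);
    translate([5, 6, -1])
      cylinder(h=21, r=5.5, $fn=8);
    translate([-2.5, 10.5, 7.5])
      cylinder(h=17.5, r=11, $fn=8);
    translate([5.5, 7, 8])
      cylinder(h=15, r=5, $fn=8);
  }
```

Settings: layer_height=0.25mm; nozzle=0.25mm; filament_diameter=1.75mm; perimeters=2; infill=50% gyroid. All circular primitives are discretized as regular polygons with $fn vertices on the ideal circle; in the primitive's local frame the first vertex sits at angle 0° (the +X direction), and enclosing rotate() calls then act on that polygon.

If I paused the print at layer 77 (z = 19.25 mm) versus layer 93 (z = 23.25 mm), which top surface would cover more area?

Layer 77 (z = 19.25): the cube is present — its section is the full 14×11 rectangle (area 154.00 mm²); the r=5.5 cylinder at (5, 6) gives a regular 8-gon of circumradius 5.5 (constant along its height) (area = (8/2)·5.500²·sin(360°/8) = 85.56 mm²); the r=11 cylinder at (-2.5, 10.5) gives a regular 8-gon of circumradius 11 (constant along its height) (area = (8/2)·11.000²·sin(360°/8) = 342.24 mm²); the r=5 cylinder at (5.5, 7) contributes a regular 8-gon of circumradius 5 (area = (8/2)·5.000²·sin(360°/8) = 70.71 mm²); Subtracting the remaining from the first: starting from the 14×11 cube (154.00 mm²), the r=5.5 cylinder at (5, 6) partially overlaps it — only the 84.35 mm² overlap (of its 85.56 mm²) is removed, clipping the outline; the r=11 cylinder at (-2.5, 10.5) partially overlaps it — only the 8.95 mm² overlap (of its 342.24 mm²) is removed, clipping the outline; the r=5 cylinder at (5.5, 7) partially overlaps it — only the 1.81 mm² overlap (of its 70.71 mm²) is removed, clipping the outline — area = 58.88 mm²; (rotated 5° about Z; rotation is an isometry so areas/perimeters/island counts are preserved). So its area = 58.88 mm². Layer 93 (z = 23.25): the cube is present — its section is the full 14×11 rectangle (area 154.00 mm²); the cylinder at (5, 6) is not intersected at this z (z outside [-1, 20]); the r=11 cylinder at (-2.5, 10.5) gives a regular 8-gon of circumradius 11 (constant along its height) (area = (8/2)·11.000²·sin(360°/8) = 342.24 mm²); the cylinder at (5.5, 7) does not reach this height (z outside [8, 23]); Taking the first minus the rest: starting from the 14×11 cube (154.00 mm²), the r=11 cylinder at (-2.5, 10.5) partially overlaps it — only the 63.55 mm² overlap (of its 342.24 mm²) is removed, clipping the outline — area = 90.45 mm²; (rotated 5° about Z; rotation is an isometry so areas/perimeters/island counts are preserved). So its area = 90.45 mm². Layer 93 is larger (90.45 vs 58.88 mm²).

layer 93 (z = 23.25 mm)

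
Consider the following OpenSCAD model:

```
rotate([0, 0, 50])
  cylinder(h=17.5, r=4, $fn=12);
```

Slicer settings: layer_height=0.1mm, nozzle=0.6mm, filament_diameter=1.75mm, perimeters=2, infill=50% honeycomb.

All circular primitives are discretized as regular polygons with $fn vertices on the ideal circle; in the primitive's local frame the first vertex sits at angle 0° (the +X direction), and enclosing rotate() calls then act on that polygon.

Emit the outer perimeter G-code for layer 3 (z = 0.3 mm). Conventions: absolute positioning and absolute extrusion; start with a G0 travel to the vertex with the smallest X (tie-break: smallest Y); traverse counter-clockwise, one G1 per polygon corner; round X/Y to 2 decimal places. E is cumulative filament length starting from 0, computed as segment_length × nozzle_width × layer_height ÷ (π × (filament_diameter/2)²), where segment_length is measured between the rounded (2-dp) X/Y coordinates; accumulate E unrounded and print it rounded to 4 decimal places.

At z = 0.3 mm: the r=4 cylinder contributes a regular 12-gon of circumradius 4; (whole slice rotated 50° about Z — lengths, areas and connectivity unchanged). The outline is a single polygon with 12 vertices. Extrusion per mm of travel: 0.6 × 0.1 / (π × 0.875²) = 0.024945. Accumulating E over each segment gives final E = 0.6197.

G0 X-3.94 Y0.69 Z0.30
G1 X-3.76 Y-1.37 E0.0516
G1 X-2.57 Y-3.06 E0.1031
G1 X-0.69 Y-3.94 E0.1549
G1 X1.37 Y-3.76 E0.2065
G1 X3.06 Y-2.57 E0.2581
G1 X3.94 Y-0.69 E0.3098
G1 X3.76 Y1.37 E0.3614
G1 X2.57 Y3.06 E0.4130
G1 X0.69 Y3.94 E0.4648
G1 X-1.37 Y3.76 E0.5164
G1 X-3.06 Y2.57 E0.5679
G1 X-3.94 Y0.69 E0.6197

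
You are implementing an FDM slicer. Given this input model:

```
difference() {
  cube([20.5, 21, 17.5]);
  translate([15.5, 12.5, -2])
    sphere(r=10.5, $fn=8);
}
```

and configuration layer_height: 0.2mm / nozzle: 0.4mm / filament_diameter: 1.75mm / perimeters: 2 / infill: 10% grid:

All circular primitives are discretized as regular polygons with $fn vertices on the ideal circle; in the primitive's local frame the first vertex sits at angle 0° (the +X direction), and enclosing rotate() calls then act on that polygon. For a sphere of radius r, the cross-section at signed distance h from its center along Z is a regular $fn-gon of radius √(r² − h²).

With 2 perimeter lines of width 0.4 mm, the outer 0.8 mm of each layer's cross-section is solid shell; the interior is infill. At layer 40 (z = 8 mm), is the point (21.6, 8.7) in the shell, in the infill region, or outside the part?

outside

At z = 8 mm: the 20.5×21 cube contributes its full rectangle; the sphere at (15.5, 12.5): section is a regular 8-gon, circumradius = √(r²−h²) = √(10.5²−10²) = 3.202; Taking the first minus the rest: starting from the 20.5×21 cube, the r=10.5 sphere at (15.5, 12.5) lies wholly inside it (removes its full 28.99 mm² and its 19.60 mm outline becomes a hole wall) — 1 connected region with 1 hole. Overall, the cross-section is one region with 1 hole. The nearest boundary edge runs (20.50, 21.00)→(20.50, 0.00); distance from the point to it = 1.10 mm. The point is not inside any of the regions above, so it lies outside the cross-section (1.10 mm from the nearest boundary).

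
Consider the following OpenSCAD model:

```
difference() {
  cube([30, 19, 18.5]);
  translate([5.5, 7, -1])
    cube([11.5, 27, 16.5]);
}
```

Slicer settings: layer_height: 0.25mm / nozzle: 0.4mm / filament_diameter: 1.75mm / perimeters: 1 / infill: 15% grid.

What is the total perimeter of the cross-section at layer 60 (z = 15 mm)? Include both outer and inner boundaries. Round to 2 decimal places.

122.00 mm

At z = 15 mm: the cube is present — its section is the full 30×19 rectangle (perimeter 98.00 mm); the cube at (5.5, 7) is present — its section is the full 11.5×27 rectangle (perimeter 77.00 mm); Taking the first minus the rest: starting from the 30×19 cube, the 11.5×27 cube at (5.5, 7) partially overlaps it — only the 138.00 mm² overlap (of its 310.50 mm²) is removed, clipping the outline — boundary = 122.00 mm. Overall, the cross-section is a single solid region. Total boundary length (outer) = 122.00 mm.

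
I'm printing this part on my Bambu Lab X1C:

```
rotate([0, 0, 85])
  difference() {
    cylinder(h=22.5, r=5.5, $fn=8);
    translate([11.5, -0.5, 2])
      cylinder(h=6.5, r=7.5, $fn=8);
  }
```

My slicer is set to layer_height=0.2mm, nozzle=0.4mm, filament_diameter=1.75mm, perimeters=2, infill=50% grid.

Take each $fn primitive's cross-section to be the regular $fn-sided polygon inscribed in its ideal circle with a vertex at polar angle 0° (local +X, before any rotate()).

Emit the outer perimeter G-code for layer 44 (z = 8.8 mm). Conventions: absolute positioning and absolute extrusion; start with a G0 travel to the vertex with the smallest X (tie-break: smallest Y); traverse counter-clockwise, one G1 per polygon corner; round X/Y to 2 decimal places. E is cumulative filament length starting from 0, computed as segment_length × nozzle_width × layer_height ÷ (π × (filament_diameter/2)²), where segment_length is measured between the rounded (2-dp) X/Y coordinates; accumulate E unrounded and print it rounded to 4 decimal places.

At z = 8.8 mm: the r=5.5 cylinder contributes a regular 8-gon of circumradius 5.5; the cylinder at (11.5, -0.5) is not intersected at this z (z outside [2, 8.5]); After the difference (first − rest): none of the subtracted shapes is present at this height, so the r=5.5 cylinder is unchanged — 1 connected region; (rotated 85° about Z; rotation is an isometry so areas/perimeters/island counts are preserved). The outline is a single polygon with 8 vertices. Extrusion per mm of travel: 0.4 × 0.2 / (π × 0.875²) = 0.033260. Accumulating E over each segment gives final E = 1.1202.

G0 X-5.48 Y0.48 Z8.80
G1 X-4.21 Y-3.54 E0.1402
G1 X-0.48 Y-5.48 E0.2801
G1 X3.54 Y-4.21 E0.4203
G1 X5.48 Y-0.48 E0.5601
G1 X4.21 Y3.54 E0.7003
G1 X0.48 Y5.48 E0.8402
G1 X-3.54 Y4.21 E0.9804
G1 X-5.48 Y0.48 E1.1202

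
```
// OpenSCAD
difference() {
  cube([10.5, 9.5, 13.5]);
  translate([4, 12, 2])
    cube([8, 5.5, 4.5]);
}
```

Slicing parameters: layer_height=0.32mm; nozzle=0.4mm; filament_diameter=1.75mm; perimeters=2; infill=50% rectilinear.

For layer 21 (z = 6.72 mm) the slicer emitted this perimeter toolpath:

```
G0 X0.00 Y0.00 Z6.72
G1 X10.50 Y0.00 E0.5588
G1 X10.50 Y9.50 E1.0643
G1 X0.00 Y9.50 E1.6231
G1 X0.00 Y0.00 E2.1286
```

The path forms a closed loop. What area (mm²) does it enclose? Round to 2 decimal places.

99.75 mm²

Apply the shoelace formula to the sequence of (X, Y) vertices; enclosed area = 99.75 mm².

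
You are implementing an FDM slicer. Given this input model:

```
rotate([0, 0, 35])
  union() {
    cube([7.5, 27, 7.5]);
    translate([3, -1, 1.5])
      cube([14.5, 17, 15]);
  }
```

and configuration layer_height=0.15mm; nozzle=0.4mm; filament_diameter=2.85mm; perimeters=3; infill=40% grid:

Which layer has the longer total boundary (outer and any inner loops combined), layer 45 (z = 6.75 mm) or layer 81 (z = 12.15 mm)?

layer 45 (z = 6.75 mm)

Layer 45 (z = 6.75): the 7.5×27 cube contributes its full rectangle (perimeter 69.00 mm); the 14.5×17 cube at (3, -1) contributes its full rectangle (perimeter 63.00 mm); Taking the union: the regions partially overlap (shared area 72.00 mm²), so the edge portions inside another operand are dropped and the merged outline is re-measured after clipping — boundary = 91.00 mm; (rotated 35° about Z; rotation is an isometry so areas/perimeters/island counts are preserved). So its perimeter = 91.00 mm. Layer 81 (z = 12.15): the cube is absent (z outside [0, 7.5]); the cube at (3, -1) is present — its section is the full 14.5×17 rectangle (perimeter 63.00 mm); Taking the union: only the 14.5×17 cube at (3, -1) is present, so the union is just that shape — boundary = 63.00 mm; (whole slice rotated 35° about Z — lengths, areas and connectivity unchanged). So its perimeter = 63.00 mm. Layer 45 is larger (91.00 vs 63.00 mm).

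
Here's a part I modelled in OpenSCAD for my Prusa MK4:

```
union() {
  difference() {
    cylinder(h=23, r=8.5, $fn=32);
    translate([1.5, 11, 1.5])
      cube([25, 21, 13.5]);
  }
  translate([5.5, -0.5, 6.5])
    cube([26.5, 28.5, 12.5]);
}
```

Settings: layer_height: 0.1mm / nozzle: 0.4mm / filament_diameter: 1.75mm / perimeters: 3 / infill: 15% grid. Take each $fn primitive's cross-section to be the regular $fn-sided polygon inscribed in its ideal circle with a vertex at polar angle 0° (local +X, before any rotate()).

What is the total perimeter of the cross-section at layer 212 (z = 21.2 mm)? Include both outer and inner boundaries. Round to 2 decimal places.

At z = 21.2 mm: the r=8.5 cylinder gives a regular 32-gon of circumradius 8.5 (constant along its height) (perimeter = 2·32·8.500·sin(180°/32) = 53.32 mm); the cube at (1.5, 11) is absent (z outside [1.5, 15]); Taking the first minus the rest: none of the subtracted shapes is present at this height, so the r=8.5 cylinder is unchanged — boundary = 53.32 mm; the cube at (5.5, -0.5) is not intersected at this z (z outside [6.5, 19]); Merging all regions: only that combined region is present, so the union is just that shape — boundary = 53.32 mm. Overall, the cross-section is a single solid region. Total boundary length (outer) = 53.32 mm.

53.32 mm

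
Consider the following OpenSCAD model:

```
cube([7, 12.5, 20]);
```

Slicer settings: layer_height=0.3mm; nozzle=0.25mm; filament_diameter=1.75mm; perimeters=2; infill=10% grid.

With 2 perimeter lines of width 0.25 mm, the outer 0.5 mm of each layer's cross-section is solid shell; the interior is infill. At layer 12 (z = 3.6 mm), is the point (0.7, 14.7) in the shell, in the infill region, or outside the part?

outside

At z = 3.6 mm: the cube (footprint 7×12.5) is included at this height. Overall, the cross-section is a single solid region. The nearest boundary edge runs (7.00, 12.50)→(0.00, 12.50); distance from the point to it = 2.20 mm. The point is not inside any of the regions above, so it lies outside the cross-section (2.20 mm from the nearest boundary).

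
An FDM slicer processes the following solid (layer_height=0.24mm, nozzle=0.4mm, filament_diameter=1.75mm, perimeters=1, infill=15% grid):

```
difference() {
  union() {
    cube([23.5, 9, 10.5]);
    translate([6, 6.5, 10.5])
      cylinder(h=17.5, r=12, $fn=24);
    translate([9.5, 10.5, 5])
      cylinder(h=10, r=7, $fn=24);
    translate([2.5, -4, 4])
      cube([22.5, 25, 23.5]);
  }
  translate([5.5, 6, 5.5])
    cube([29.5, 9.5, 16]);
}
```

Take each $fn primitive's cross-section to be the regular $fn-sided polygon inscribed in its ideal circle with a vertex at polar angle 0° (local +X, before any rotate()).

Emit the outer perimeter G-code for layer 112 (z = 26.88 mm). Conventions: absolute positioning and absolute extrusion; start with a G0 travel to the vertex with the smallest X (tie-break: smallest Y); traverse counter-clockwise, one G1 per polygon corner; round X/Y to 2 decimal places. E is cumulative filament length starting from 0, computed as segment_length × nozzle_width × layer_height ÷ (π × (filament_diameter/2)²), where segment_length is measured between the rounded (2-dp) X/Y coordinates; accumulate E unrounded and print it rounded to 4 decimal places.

At z = 26.88 mm: the cube does not reach this height (z outside [0, 10.5]); the cylinder at (6, 6.5): section is a regular 24-gon, circumradius r=12; the cylinder at (9.5, 10.5) is absent (z outside [5, 15]); the cube at (2.5, -4) is present — its section is the full 22.5×25 rectangle; Combining (union): the regions partially overlap (shared area 296.08 mm²), so overlapping operands fuse into one piece — 1 connected region; the cube at (5.5, 6) is not intersected at this z (z outside [5.5, 21.5]); After the difference (first − rest): none of the subtracted shapes is present at this height, so that combined region is unchanged — 1 connected region. The outline is a single polygon with 17 vertices. Extrusion per mm of travel: 0.4 × 0.24 / (π × 0.875²) = 0.039912. Accumulating E over each segment gives final E = 4.1448.

G0 X-6.00 Y6.50 Z26.88
G1 X-5.59 Y3.39 E0.1252
G1 X-4.39 Y0.50 E0.2501
G1 X-2.49 Y-1.99 E0.3751
G1 X0.00 Y-3.89 E0.5001
G1 X2.89 Y-5.09 E0.6250
G1 X6.00 Y-5.50 E0.7502
G1 X9.11 Y-5.09 E0.8754
G1 X11.74 Y-4.00 E0.9890
G1 X25.00 Y-4.00 E1.5183
G1 X25.00 Y21.00 E2.5161
G1 X2.50 Y21.00 E3.4141
G1 X2.50 Y17.93 E3.5366
G1 X0.00 Y16.89 E3.6447
G1 X-2.49 Y14.99 E3.7697
G1 X-4.39 Y12.50 E3.8947
G1 X-5.59 Y9.61 E4.0196
G1 X-6.00 Y6.50 E4.1448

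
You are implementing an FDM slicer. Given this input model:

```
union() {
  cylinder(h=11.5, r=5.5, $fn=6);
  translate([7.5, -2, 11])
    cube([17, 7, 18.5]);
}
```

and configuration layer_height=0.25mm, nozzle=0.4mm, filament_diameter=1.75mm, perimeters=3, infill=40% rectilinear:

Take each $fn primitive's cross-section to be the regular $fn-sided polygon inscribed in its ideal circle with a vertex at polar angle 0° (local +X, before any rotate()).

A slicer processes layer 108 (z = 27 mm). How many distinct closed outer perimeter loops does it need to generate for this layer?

At z = 27 mm: the cylinder is absent (z outside [0, 11.5]); the 17×7 cube at (7.5, -2) contributes its full rectangle; Merging all regions: only the 17×7 cube at (7.5, -2) is present, so the union is just that shape — 1 connected region. The result has 1 disconnected region.

1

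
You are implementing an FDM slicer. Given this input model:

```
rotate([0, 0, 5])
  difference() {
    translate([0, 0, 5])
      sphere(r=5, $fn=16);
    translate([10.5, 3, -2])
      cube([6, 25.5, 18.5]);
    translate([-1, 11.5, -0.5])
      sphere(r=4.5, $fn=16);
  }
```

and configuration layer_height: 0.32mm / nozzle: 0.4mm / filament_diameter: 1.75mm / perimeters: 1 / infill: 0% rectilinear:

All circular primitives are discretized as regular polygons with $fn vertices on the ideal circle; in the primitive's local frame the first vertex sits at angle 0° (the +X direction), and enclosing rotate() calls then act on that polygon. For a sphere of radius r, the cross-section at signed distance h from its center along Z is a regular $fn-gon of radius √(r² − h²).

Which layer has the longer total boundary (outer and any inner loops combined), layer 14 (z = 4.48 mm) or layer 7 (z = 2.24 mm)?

layer 14 (z = 4.48 mm)

Layer 14 (z = 4.48): the r=5 sphere contributes a regular 16-gon of circumradius √(5²−0.52²) = 4.973 (perimeter = 2·16·4.973·sin(180°/16) = 31.05 mm); the 6×25.5 cube at (10.5, 3) contributes its full rectangle (perimeter 63.00 mm); the sphere at (-1, 11.5) is not intersected at this z (|z−center|=4.980 > r=4.5); Subtracting the remaining from the first: starting from the r=5 sphere, the 6×25.5 cube at (10.5, 3) misses the remaining region (no effect) — boundary = 31.05 mm; (rotated 5° about Z; rotation is an isometry so areas/perimeters/island counts are preserved). So its perimeter = 31.05 mm. Layer 7 (z = 2.24): the sphere: section is a regular 16-gon, circumradius = √(r²−h²) = √(5²−2.76²) = 4.169 (perimeter = 2·16·4.169·sin(180°/16) = 26.03 mm); the 6×25.5 cube at (10.5, 3) contributes its full rectangle (perimeter 63.00 mm); the r=4.5 sphere at (-1, 11.5) slices to a regular 16-gon of circumradius 3.570 (√(r²−h²) with h=2.74 from center) (perimeter = 2·16·3.570·sin(180°/16) = 22.28 mm); Subtracting the remaining from the first: starting from the r=5 sphere, the 6×25.5 cube at (10.5, 3) misses the remaining region (no effect); the r=4.5 sphere at (-1, 11.5) misses the remaining region (no effect) — boundary = 26.03 mm; (rotated 5° about Z; rotation is an isometry so areas/perimeters/island counts are preserved). So its perimeter = 26.03 mm. Layer 14 is larger (31.05 vs 26.03 mm).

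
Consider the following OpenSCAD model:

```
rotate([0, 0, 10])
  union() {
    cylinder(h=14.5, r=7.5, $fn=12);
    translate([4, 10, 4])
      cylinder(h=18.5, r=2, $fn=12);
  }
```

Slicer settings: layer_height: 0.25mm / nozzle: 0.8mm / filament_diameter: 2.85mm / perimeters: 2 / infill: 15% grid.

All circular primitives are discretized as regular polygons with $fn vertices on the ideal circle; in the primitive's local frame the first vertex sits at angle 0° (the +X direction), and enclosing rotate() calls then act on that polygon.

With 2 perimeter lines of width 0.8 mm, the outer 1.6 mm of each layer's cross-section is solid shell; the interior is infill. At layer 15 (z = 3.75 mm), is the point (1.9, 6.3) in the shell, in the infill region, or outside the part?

shell

At z = 3.75 mm: the r=7.5 cylinder contributes a regular 12-gon of circumradius 7.5; the cylinder at (4, 10) does not reach this height (z outside [4, 22.5]); Merging all regions: only the r=7.5 cylinder is present, so the union is just that shape — 1 connected region; (rotated 10° about Z; rotation is an isometry so areas/perimeters/island counts are preserved). Overall, the cross-section is a single solid region. Undo the 10° rotation: the query point maps to (2.965, 5.874) in the un-rotated model frame. The nearest boundary edge runs (3.75, 6.50)→(0.00, 7.50); distance from the point to it = 0.80 mm. The point is inside the cross-section, 0.80 mm from the nearest boundary — within the 1.6 mm shell band (2 × 0.8).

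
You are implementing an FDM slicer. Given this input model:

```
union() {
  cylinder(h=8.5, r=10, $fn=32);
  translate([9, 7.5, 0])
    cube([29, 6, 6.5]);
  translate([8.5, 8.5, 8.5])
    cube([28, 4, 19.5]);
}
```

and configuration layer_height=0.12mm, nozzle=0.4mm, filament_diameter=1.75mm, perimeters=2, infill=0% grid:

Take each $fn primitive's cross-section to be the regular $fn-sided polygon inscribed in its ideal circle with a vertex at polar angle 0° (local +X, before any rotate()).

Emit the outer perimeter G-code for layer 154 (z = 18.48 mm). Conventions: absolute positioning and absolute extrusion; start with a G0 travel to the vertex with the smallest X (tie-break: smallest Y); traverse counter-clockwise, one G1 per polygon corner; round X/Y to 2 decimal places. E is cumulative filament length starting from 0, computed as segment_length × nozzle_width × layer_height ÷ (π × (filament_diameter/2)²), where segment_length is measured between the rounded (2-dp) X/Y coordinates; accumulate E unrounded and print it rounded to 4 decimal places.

At z = 18.48 mm: the cylinder does not reach this height (z outside [0, 8.5]); the cube at (9, 7.5) is not intersected at this z (z outside [0, 6.5]); the 28×4 cube at (8.5, 8.5) contributes its full rectangle; Combining (union): only the 28×4 cube at (8.5, 8.5) is present, so the union is just that shape — 1 connected region. The outline is a single polygon with 4 vertices. Extrusion per mm of travel: 0.4 × 0.12 / (π × 0.875²) = 0.019956. Accumulating E over each segment gives final E = 1.2772.

G0 X8.50 Y8.50 Z18.48
G1 X36.50 Y8.50 E0.5588
G1 X36.50 Y12.50 E0.6386
G1 X8.50 Y12.50 E1.1974
G1 X8.50 Y8.50 E1.2772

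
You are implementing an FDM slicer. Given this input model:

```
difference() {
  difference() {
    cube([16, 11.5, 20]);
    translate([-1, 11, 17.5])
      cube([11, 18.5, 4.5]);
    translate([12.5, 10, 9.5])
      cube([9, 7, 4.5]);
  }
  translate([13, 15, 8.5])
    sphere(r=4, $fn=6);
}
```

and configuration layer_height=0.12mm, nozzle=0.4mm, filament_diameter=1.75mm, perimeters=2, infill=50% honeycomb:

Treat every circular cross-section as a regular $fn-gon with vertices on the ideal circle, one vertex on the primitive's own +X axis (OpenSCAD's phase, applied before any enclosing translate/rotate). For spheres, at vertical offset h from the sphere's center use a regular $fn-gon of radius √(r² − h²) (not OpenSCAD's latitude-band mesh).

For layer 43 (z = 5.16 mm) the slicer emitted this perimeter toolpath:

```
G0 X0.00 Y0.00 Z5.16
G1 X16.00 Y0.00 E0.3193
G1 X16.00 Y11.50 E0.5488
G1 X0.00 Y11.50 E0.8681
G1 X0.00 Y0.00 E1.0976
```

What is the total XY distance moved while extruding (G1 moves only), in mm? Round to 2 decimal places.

55.00 mm

Sum the Euclidean lengths of each G1 segment: total = 55.00 mm.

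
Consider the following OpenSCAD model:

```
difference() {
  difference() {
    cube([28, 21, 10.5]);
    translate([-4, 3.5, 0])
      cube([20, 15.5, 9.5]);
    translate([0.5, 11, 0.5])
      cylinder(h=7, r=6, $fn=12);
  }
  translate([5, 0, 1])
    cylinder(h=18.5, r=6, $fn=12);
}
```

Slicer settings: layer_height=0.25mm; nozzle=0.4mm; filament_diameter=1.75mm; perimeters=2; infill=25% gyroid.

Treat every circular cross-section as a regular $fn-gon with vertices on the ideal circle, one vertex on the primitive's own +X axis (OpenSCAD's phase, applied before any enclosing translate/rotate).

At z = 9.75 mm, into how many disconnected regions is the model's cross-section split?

1

At z = 9.75 mm: the cube (footprint 28×21) is included at this height; the cube at (-4, 3.5) does not reach this height (z outside [0, 9.5]); the cylinder at (0.5, 11) is not intersected at this z (z outside [0.5, 7.5]); After the difference (first − rest): none of the subtracted shapes is present at this height, so the 28×21 cube is unchanged — 1 connected region; the cylinder at (5, 0): section is a regular 12-gon, circumradius r=6; Subtracting the remaining from the first: starting from that combined region, the r=6 cylinder at (5, 0) partially overlaps it — only the 52.19 mm² overlap (of its 108.00 mm²) is removed, clipping the outline — 1 connected region. The result has 1 disconnected region.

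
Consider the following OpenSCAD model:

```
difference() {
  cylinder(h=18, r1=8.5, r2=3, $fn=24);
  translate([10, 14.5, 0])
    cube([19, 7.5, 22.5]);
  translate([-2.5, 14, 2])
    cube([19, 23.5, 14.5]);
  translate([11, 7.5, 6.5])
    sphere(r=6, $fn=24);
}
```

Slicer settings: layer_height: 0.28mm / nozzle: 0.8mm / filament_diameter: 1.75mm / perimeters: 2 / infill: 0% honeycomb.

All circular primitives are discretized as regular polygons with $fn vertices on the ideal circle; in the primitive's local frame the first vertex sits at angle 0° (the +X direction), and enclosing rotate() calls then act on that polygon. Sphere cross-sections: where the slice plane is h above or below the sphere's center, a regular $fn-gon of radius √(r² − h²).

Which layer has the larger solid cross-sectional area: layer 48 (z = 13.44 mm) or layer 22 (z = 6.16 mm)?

Layer 48 (z = 13.44): the cone (r1=8.5→r2=3) has section circumradius 4.393 here — a regular 24-gon (area = (24/2)·4.393²·sin(360°/24) = 59.95 mm²); the cube at (10, 14.5) is present — its section is the full 19×7.5 rectangle (area 142.50 mm²); the cube at (-2.5, 14) is present — its section is the full 19×23.5 rectangle (area 446.50 mm²); the sphere at (11, 7.5) does not reach this height (|z−center|=6.940 > r=6); Taking the first minus the rest: starting from the cone (59.95 mm²), the 19×7.5 cube at (10, 14.5) misses the remaining region (no effect); the 19×23.5 cube at (-2.5, 14) misses the remaining region (no effect) — area = 59.95 mm². So its area = 59.95 mm². Layer 22 (z = 6.16): the cone contributes a regular 24-gon of circumradius 6.618 (interpolated between r1=8.5 and r2=3 at t=0.342) (area = (24/2)·6.618²·sin(360°/24) = 136.02 mm²); the 19×7.5 cube at (10, 14.5) contributes its full rectangle (area 142.50 mm²); the cube at (-2.5, 14) is present — its section is the full 19×23.5 rectangle (area 446.50 mm²); the sphere at (11, 7.5): section is a regular 24-gon, circumradius = √(r²−h²) = √(6²−0.34²) = 5.990 (area = (24/2)·5.990²·sin(360°/24) = 111.45 mm²); After the difference (first − rest): starting from the cone (136.02 mm²), the 19×7.5 cube at (10, 14.5) misses the remaining region (no effect); the 19×23.5 cube at (-2.5, 14) misses the remaining region (no effect); the r=6 sphere at (11, 7.5) misses the remaining region (no effect) — area = 136.02 mm². So its area = 136.02 mm². Layer 22 is larger (136.02 vs 59.95 mm²).

layer 22 (z = 6.16 mm)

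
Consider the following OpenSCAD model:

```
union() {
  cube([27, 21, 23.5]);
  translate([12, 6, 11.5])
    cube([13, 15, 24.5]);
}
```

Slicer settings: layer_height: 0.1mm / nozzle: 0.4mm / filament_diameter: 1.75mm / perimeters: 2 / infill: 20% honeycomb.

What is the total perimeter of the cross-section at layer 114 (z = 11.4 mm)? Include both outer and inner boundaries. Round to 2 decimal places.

At z = 11.4 mm: the 27×21 cube contributes its full rectangle (perimeter 96.00 mm); the cube at (12, 6) is absent (z outside [11.5, 36]); Taking the union: only the 27×21 cube is present, so the union is just that shape — boundary = 96.00 mm. Overall, the cross-section is a single solid region. Total boundary length (outer) = 96.00 mm.

96.00 mm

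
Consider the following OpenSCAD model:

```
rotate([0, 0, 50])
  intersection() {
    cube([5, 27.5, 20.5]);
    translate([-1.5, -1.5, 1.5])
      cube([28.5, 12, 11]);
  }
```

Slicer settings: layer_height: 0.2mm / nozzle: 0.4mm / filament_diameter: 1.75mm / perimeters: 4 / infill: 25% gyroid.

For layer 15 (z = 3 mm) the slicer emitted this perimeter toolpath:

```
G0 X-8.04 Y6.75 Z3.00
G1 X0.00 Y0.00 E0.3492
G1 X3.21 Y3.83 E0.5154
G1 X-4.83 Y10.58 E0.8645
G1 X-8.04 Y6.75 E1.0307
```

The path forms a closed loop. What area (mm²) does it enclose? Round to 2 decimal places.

52.46 mm²

Apply the shoelace formula to the sequence of (X, Y) vertices; enclosed area = 52.46 mm².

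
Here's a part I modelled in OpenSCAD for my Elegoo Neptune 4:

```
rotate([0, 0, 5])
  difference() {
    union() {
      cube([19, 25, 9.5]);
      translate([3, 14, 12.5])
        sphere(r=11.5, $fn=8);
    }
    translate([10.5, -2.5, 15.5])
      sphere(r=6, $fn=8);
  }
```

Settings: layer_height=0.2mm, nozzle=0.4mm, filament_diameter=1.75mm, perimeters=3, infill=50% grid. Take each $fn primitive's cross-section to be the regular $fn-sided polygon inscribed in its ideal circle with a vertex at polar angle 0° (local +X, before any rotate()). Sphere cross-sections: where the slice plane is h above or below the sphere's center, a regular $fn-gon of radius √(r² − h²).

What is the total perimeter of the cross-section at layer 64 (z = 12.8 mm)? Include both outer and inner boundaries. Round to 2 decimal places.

70.39 mm

At z = 12.8 mm: the cube does not reach this height (z outside [0, 9.5]); the sphere at (3, 14): section is a regular 8-gon, circumradius = √(r²−h²) = √(11.5²−0.3²) = 11.496 (perimeter = 2·8·11.496·sin(180°/8) = 70.39 mm); Merging all regions: only the r=11.5 sphere at (3, 14) is present, so the union is just that shape — boundary = 70.39 mm; the r=6 sphere at (10.5, -2.5) slices to a regular 8-gon of circumradius 5.358 (√(r²−h²) with h=2.7 from center) (perimeter = 2·8·5.358·sin(180°/8) = 32.81 mm); Taking the first minus the rest: starting from the result so far, the r=6 sphere at (10.5, -2.5) misses the remaining region (no effect) — boundary = 70.39 mm; (rotated 5° about Z; rotation is an isometry so areas/perimeters/island counts are preserved). Overall, the cross-section is a single solid region. Total boundary length (outer) = 70.39 mm.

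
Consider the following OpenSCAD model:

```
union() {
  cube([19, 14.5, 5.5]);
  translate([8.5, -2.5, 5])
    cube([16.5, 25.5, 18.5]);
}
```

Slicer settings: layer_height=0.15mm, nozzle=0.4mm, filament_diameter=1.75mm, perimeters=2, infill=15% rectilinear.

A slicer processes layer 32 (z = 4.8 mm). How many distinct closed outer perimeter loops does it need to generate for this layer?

1

At z = 4.8 mm: the cube (footprint 19×14.5) is included at this height; the cube at (8.5, -2.5) is not intersected at this z (z outside [5, 23.5]); Merging all regions: only the 19×14.5 cube is present, so the union is just that shape — 1 connected region. The result has 1 disconnected region.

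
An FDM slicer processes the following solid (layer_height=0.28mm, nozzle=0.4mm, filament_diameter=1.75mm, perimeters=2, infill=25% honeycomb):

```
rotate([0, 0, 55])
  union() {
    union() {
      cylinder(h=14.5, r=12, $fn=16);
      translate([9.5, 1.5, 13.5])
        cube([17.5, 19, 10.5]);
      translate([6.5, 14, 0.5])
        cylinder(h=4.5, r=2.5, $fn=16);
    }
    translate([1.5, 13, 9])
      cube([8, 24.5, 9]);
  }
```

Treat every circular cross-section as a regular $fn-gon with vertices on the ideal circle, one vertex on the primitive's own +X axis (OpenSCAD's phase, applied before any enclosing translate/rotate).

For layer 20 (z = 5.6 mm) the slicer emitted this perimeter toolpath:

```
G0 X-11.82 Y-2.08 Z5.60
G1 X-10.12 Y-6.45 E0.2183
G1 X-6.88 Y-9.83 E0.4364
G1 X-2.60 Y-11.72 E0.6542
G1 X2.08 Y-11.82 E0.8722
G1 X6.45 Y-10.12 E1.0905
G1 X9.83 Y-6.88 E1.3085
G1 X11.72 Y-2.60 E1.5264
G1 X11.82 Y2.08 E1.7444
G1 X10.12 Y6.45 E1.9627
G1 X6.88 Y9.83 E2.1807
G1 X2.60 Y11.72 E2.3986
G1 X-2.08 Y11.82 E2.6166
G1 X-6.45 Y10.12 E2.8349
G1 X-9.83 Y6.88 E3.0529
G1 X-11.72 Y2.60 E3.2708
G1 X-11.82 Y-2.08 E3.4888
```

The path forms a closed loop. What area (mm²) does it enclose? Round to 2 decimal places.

Apply the shoelace formula to the sequence of (X, Y) vertices; enclosed area = 440.96 mm².

440.96 mm²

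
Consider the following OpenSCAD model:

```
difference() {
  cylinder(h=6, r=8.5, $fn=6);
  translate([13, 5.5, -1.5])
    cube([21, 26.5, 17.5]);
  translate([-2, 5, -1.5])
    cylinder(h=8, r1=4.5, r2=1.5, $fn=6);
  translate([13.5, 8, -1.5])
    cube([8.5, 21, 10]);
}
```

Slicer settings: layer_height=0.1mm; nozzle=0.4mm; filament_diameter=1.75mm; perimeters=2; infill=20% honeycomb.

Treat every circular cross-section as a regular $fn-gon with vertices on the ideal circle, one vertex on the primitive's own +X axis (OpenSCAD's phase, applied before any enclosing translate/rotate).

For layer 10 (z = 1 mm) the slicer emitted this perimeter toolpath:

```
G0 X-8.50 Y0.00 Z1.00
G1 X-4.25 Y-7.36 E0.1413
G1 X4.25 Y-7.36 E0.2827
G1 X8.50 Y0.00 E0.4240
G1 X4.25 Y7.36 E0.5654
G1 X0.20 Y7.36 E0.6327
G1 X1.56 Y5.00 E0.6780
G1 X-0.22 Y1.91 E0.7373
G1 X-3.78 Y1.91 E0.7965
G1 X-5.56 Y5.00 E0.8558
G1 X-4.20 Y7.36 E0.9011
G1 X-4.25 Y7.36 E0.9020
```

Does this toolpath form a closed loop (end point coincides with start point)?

Start point (G0): (-8.50, 0.00). End point (last G1): the path does not return to the start — open.

no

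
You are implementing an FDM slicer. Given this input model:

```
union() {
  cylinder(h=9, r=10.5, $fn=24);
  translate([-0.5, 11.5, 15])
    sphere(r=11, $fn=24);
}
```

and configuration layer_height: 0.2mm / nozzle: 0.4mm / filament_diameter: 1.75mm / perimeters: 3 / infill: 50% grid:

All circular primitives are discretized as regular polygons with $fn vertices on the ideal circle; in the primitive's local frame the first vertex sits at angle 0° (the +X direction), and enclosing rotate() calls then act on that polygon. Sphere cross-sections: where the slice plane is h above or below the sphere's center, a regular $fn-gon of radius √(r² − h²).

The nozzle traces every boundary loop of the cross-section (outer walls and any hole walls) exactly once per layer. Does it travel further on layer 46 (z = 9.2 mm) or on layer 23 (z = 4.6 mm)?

layer 23 (z = 4.6 mm)

Layer 46 (z = 9.2): the cylinder is absent (z outside [0, 9]); the r=11 sphere at (-0.5, 11.5) slices to a regular 24-gon of circumradius 9.347 (√(r²−h²) with h=5.8 from center) (perimeter = 2·24·9.347·sin(180°/24) = 58.56 mm); Combining (union): only the r=11 sphere at (-0.5, 11.5) is present, so the union is just that shape — boundary = 58.56 mm. So its perimeter = 58.56 mm. Layer 23 (z = 4.6): the cylinder: section is a regular 24-gon, circumradius r=10.5 (perimeter = 2·24·10.500·sin(180°/24) = 65.79 mm); the r=11 sphere at (-0.5, 11.5) contributes a regular 24-gon of circumradius √(11²−10.4²) = 3.583 (perimeter = 2·24·3.583·sin(180°/24) = 22.45 mm); Taking the union: the regions partially overlap (shared area 11.27 mm²), so the edge portions inside another operand are dropped and the merged outline is re-measured after clipping — boundary = 73.72 mm. So its perimeter = 73.72 mm. Layer 23 is larger (73.72 vs 58.56 mm).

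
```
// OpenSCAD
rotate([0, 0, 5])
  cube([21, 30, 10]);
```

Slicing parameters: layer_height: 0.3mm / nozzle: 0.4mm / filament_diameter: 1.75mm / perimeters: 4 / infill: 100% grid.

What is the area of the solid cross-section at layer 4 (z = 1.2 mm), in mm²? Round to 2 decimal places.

630.00 mm²

At z = 1.2 mm: the cube is present — its section is the full 21×30 rectangle (area 630.00 mm²); (whole slice rotated 5° about Z — lengths, areas and connectivity unchanged). Overall, the cross-section is a single solid region. Net area = 630.00 mm².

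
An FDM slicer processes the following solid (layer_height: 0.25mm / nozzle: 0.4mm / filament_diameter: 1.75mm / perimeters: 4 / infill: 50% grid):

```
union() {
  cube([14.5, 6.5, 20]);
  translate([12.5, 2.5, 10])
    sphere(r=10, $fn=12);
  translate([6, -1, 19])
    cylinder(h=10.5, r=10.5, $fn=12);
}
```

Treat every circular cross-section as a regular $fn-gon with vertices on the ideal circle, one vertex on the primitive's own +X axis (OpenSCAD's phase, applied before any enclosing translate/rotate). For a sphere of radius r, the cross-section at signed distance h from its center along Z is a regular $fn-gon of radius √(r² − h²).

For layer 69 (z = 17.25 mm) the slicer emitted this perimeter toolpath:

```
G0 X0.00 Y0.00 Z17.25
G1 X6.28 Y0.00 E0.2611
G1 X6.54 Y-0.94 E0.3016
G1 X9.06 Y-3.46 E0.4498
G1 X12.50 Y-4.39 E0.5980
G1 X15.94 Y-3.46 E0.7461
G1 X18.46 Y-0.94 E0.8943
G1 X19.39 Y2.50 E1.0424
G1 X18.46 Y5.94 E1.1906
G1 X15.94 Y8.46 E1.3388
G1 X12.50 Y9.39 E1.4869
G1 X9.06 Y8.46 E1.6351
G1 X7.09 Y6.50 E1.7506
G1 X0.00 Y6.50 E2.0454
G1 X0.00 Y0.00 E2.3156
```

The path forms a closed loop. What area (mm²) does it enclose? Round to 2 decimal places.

181.78 mm²

Apply the shoelace formula to the sequence of (X, Y) vertices; enclosed area = 181.78 mm².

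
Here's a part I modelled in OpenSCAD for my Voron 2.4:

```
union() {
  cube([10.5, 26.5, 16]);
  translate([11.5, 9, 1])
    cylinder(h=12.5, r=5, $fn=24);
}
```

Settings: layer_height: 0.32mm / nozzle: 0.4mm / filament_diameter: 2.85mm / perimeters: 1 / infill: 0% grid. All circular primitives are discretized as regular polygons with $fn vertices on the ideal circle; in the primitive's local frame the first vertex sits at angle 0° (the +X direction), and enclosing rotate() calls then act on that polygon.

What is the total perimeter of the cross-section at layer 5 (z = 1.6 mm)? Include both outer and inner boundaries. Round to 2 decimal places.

At z = 1.6 mm: the cube is present — its section is the full 10.5×26.5 rectangle (perimeter 74.00 mm); the r=5 cylinder at (11.5, 9) contributes a regular 24-gon of circumradius 5 (perimeter = 2·24·5.000·sin(180°/24) = 31.33 mm); Taking the union: the regions partially overlap (shared area 28.95 mm²), so the edge portions inside another operand are dropped and the merged outline is re-measured after clipping — boundary = 81.94 mm. Overall, the cross-section is a single solid region. Total boundary length (outer) = 81.94 mm.

81.94 mm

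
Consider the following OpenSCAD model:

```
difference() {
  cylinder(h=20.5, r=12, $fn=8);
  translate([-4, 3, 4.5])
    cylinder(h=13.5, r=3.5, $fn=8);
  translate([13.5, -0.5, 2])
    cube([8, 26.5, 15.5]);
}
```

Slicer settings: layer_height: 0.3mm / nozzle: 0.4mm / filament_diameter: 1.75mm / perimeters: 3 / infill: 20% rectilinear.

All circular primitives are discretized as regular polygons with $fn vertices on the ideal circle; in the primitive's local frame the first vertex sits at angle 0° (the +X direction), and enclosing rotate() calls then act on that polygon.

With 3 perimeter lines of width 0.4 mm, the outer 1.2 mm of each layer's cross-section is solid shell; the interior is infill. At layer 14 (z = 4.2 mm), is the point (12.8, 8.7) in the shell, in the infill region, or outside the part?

At z = 4.2 mm: the cylinder: section is a regular 8-gon, circumradius r=12; the cylinder at (-4, 3) is not intersected at this z (z outside [4.5, 18]); the cube at (13.5, -0.5) (footprint 8×26.5) is included at this height; After the difference (first − rest): starting from the r=12 cylinder, the 8×26.5 cube at (13.5, -0.5) misses the remaining region (no effect) — 1 connected region. Overall, the cross-section is a single solid region. The nearest boundary edge runs (8.49, 8.49)→(12.00, 0.00); distance from the point to it = 4.07 mm. The point is not inside any of the regions above, so it lies outside the cross-section (4.07 mm from the nearest boundary).

outside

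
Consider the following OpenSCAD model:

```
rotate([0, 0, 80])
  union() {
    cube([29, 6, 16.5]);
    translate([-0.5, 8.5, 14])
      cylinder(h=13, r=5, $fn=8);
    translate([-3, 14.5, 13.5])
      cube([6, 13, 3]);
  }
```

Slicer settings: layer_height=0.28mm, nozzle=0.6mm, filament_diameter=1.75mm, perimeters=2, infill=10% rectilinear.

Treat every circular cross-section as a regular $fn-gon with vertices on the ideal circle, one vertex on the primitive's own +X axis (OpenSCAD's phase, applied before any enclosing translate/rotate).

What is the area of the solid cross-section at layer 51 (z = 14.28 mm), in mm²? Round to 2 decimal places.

At z = 14.28 mm: the cube is present — its section is the full 29×6 rectangle (area 174.00 mm²); the r=5 cylinder at (-0.5, 8.5) gives a regular 8-gon of circumradius 5 (constant along its height) (area = (8/2)·5.000²·sin(360°/8) = 70.71 mm²); the 6×13 cube at (-3, 14.5) contributes its full rectangle (area 78.00 mm²); Combining (union): the regions partially overlap — summed areas 322.71 mm² minus the doubly-counted overlap 5.27 mm² gives 317.44 mm² — area = 317.44 mm²; (rotated 80° about Z; rotation is an isometry so areas/perimeters/island counts are preserved). Overall, the cross-section has 2 separate islands. Net area = 317.44 mm².

317.44 mm²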